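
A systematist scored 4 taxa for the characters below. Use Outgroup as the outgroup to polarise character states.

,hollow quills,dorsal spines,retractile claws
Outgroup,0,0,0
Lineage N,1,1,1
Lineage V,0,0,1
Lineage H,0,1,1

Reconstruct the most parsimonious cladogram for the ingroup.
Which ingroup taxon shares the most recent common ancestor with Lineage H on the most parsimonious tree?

Lineage N

The outgroup has state '0' for every character, so '1' is the derived state throughout.
hollow quills (derived state '1') is unique to Lineage N (autapomorphy; uninformative for grouping).
Only Lineage H and Lineage N show the derived state '1' for dorsal spines, supporting them as a clade.
All ingroup taxa share the derived state '1' for retractile claws; it defines the ingroup but does not resolve relationships within it.
Most parsimonious ingroup topology: ((Lineage N,Lineage H),Lineage V).
Lineage H and Lineage N form a cherry on this tree, so they are sister taxa.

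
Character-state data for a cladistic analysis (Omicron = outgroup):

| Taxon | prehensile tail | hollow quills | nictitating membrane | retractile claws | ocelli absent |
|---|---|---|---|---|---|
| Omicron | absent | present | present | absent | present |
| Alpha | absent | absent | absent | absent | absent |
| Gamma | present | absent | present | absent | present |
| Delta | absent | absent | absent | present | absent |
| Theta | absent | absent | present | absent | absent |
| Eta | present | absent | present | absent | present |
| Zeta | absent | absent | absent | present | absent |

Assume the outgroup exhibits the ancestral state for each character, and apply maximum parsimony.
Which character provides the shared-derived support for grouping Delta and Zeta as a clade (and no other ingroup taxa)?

Character polarity is set by the outgroup: the derived state is whichever differs from the outgroup's state, so for hollow quills, nictitating membrane, ocelli absent the derived state is 'absent', and for the remaining characters it is 'present'.
prehensile tail (derived state 'present') is shared by Eta and Gamma — a synapomorphy uniting that clade.
All ingroup taxa share the derived state 'absent' for hollow quills; it defines the ingroup but does not resolve relationships within it.
Only Alpha, Delta, and Zeta show the derived state 'absent' for nictitating membrane, supporting them as a clade.
retractile claws: derived state 'present' in Delta and Zeta only — synapomorphy for {Delta, Zeta}.
ocelli absent: derived state 'absent' in Alpha, Delta, Theta, and Zeta only — synapomorphy for {Alpha, Delta, Theta, Zeta}.
Most parsimonious ingroup topology: (((Alpha,(Delta,Zeta)),Theta),(Gamma,Eta)).
The clade {Delta, Zeta} is supported by retractile claws: its derived state 'present' occurs in exactly those taxa and in no other taxon (including the outgroup).

retractile claws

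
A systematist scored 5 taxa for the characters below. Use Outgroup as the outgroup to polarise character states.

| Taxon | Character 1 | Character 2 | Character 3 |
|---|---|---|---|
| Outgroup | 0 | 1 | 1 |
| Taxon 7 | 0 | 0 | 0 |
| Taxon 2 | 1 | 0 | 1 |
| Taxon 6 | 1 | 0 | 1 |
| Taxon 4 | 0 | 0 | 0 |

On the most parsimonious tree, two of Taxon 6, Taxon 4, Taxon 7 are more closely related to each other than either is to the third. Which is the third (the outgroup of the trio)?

Character polarity is set by the outgroup: the derived state is whichever differs from the outgroup's state, so for Character 2, Character 3 the derived state is '0', and for the remaining characters it is '1'.
Character 1 (derived state '1') is shared by Taxon 2 and Taxon 6 — a synapomorphy uniting that clade.
All ingroup taxa share the derived state '0' for Character 2; it defines the ingroup but does not resolve relationships within it.
Only Taxon 4 and Taxon 7 show the derived state '0' for Character 3, supporting them as a clade.
Most parsimonious ingroup topology: ((Taxon 7,Taxon 4),(Taxon 2,Taxon 6)).
Taxon 7 and Taxon 4 share a more recent common ancestor with each other than either does with Taxon 6, so Taxon 6 is the least closely related of the three.

Taxon 6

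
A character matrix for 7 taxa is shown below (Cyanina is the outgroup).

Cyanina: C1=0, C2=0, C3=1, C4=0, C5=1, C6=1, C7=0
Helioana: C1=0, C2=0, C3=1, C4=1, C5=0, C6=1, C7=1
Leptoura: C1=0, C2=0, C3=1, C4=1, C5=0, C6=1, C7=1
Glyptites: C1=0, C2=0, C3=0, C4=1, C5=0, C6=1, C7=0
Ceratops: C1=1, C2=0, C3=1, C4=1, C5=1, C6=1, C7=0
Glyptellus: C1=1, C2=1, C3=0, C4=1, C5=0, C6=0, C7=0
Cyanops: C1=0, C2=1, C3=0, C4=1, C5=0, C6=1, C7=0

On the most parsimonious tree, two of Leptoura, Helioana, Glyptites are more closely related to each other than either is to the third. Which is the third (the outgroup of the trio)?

Glyptites

Character polarity is set by the outgroup: the derived state is whichever differs from the outgroup's state, so for C3, C5, C6 the derived state is '0', and for the remaining characters it is '1'.
C1 (state '1') occurs in Ceratops and Glyptellus but conflicts with the nesting implied by the other characters — most parsimoniously interpreted as homoplasy.
Only Cyanops and Glyptellus show the derived state '1' for C2, supporting them as a clade.
Only Cyanops, Glyptellus, and Glyptites show the derived state '0' for C3, supporting them as a clade.
C4 (derived state '1') is shared by all ingroup taxa — unites the whole ingroup.
C5: derived state '0' in Cyanops, Glyptellus, Glyptites, Helioana, and Leptoura only — synapomorphy for {Cyanops, Glyptellus, Glyptites, Helioana, Leptoura}.
C6: derived state '0' in Glyptellus only — an autapomorphy, so it tells us nothing about relationships among taxa.
C7 (derived state '1') is shared by Helioana and Leptoura — a synapomorphy uniting that clade.
Most parsimonious ingroup topology: (((Helioana,Leptoura),(Glyptites,(Glyptellus,Cyanops))),Ceratops).
Leptoura and Helioana share a more recent common ancestor with each other than either does with Glyptites, so Glyptites is the least closely related of the three.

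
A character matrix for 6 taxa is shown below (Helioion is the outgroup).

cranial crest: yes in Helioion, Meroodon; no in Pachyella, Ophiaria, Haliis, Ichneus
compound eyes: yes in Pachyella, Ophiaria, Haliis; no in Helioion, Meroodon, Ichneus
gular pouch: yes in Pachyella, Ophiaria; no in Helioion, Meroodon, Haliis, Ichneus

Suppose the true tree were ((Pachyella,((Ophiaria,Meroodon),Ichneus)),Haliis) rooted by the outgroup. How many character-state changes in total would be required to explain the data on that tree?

Map each character onto ((Pachyella,((Ophiaria,Meroodon),Ichneus)),Haliis) (rooted by Helioion) and count the minimum state changes it requires (Fitch parsimony):
cranial crest: 2; compound eyes: 3; gular pouch: 2.
Total tree length = 7.

7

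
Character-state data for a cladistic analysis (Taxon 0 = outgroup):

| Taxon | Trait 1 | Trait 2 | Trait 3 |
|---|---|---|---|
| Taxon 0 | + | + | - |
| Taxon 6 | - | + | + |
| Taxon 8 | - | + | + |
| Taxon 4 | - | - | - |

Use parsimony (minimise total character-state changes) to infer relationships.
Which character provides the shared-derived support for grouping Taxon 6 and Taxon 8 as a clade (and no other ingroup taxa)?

Trait 3

Character polarity is set by the outgroup: the derived state is whichever differs from the outgroup's state, so for Trait 1, Trait 2 the derived state is '-', and for the remaining characters it is '+'.
All ingroup taxa share the derived state '-' for Trait 1; it defines the ingroup but does not resolve relationships within it.
Trait 2 (derived state '-') is unique to Taxon 4 (autapomorphy; uninformative for grouping).
Trait 3: derived state '+' in Taxon 6 and Taxon 8 only — synapomorphy for {Taxon 6, Taxon 8}.
Most parsimonious ingroup topology: ((Taxon 6,Taxon 8),Taxon 4).
The clade {Taxon 6, Taxon 8} is supported by Trait 3: its derived state '+' occurs in exactly those taxa and in no other taxon (including the outgroup).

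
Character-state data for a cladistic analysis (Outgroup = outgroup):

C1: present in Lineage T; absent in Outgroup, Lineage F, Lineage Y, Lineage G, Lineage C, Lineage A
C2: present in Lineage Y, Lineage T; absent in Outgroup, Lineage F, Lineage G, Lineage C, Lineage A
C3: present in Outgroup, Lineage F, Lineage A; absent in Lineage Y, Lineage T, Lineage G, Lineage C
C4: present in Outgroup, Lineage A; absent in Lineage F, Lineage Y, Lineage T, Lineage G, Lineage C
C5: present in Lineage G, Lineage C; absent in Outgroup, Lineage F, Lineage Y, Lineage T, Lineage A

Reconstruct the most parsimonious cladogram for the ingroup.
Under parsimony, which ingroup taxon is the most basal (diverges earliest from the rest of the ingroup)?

Character polarity is set by the outgroup: the derived state is whichever differs from the outgroup's state, so for C3, C4 the derived state is 'absent', and for the remaining characters it is 'present'.
C1 (derived state 'present') is unique to Lineage T (autapomorphy; uninformative for grouping).
C2: derived state 'present' in Lineage T and Lineage Y only — synapomorphy for {Lineage T, Lineage Y}.
Only Lineage C, Lineage G, Lineage T, and Lineage Y show the derived state 'absent' for C3, supporting them as a clade.
C4 (derived state 'absent') is shared by Lineage C, Lineage F, Lineage G, Lineage T, and Lineage Y — a synapomorphy uniting that clade.
Only Lineage C and Lineage G show the derived state 'present' for C5, supporting them as a clade.
Most parsimonious ingroup topology: ((Lineage F,((Lineage Y,Lineage T),(Lineage G,Lineage C))),Lineage A).
Lineage A is sister to the clade containing all other ingroup taxa, so it is the earliest-diverging (most basal) ingroup lineage.

Lineage A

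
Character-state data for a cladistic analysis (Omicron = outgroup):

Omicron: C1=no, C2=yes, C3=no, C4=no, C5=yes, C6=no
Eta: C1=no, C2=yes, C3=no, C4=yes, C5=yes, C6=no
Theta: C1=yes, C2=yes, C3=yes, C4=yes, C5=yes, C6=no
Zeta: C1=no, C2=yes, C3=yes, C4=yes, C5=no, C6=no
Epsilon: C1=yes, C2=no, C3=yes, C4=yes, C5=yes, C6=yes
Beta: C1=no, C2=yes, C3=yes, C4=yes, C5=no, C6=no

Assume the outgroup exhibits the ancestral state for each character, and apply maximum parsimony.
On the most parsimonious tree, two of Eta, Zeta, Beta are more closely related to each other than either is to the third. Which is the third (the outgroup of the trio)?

Character polarity is set by the outgroup: the derived state is whichever differs from the outgroup's state, so for C2, C5 the derived state is 'no', and for the remaining characters it is 'yes'.
Only Epsilon and Theta show the derived state 'yes' for C1, supporting them as a clade.
C2 (derived state 'no') is unique to Epsilon (autapomorphy; uninformative for grouping).
C3 (derived state 'yes') is shared by Beta, Epsilon, Theta, and Zeta — a synapomorphy uniting that clade.
All ingroup taxa share the derived state 'yes' for C4; it defines the ingroup but does not resolve relationships within it.
C5 (derived state 'no') is shared by Beta and Zeta — a synapomorphy uniting that clade.
C6: derived state 'yes' in Epsilon only — an autapomorphy, so it tells us nothing about relationships among taxa.
Most parsimonious ingroup topology: (Eta,((Theta,Epsilon),(Zeta,Beta))).
Beta and Zeta share a more recent common ancestor with each other than either does with Eta, so Eta is the least closely related of the three.

Eta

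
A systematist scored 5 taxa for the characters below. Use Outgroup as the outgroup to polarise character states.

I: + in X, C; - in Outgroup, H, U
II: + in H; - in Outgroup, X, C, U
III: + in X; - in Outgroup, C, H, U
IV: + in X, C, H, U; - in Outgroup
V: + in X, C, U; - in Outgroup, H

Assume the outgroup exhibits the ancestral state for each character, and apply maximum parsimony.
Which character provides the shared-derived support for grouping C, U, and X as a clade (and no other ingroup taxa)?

V

The outgroup has state '-' for every character, so '+' is the derived state throughout.
Only C and X show the derived state '+' for I, supporting them as a clade.
II (derived state '+') is unique to H (autapomorphy; uninformative for grouping).
III: derived state '+' in X only — an autapomorphy, so it tells us nothing about relationships among taxa.
IV (derived state '+') is shared by all ingroup taxa — unites the whole ingroup.
V: derived state '+' in C, U, and X only — synapomorphy for {C, U, X}.
Most parsimonious ingroup topology: (((X,C),U),H).
The clade {C, U, X} is supported by V: its derived state '+' occurs in exactly those taxa and in no other taxon (including the outgroup).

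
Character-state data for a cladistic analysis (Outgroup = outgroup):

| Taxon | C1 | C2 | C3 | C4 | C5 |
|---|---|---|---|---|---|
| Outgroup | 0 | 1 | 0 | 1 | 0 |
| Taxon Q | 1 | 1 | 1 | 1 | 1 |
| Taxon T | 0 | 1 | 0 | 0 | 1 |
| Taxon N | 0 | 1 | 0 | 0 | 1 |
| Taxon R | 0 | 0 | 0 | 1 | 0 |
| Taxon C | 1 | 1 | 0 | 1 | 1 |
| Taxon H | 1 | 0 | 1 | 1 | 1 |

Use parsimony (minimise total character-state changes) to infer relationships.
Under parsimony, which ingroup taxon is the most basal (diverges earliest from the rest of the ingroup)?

Character polarity is set by the outgroup: the derived state is whichever differs from the outgroup's state, so for C2, C4 the derived state is '0', and for the remaining characters it is '1'.
Only Taxon C, Taxon H, and Taxon Q show the derived state '1' for C1, supporting them as a clade.
C2 groups Taxon H and Taxon R, which is incompatible with the clades supported by the remaining characters; treating it as convergent (homoplasy) costs fewer steps than any alternative tree.
Only Taxon H and Taxon Q show the derived state '1' for C3, supporting them as a clade.
C4: derived state '0' in Taxon N and Taxon T only — synapomorphy for {Taxon N, Taxon T}.
Only Taxon C, Taxon H, Taxon N, Taxon Q, and Taxon T show the derived state '1' for C5, supporting them as a clade.
Most parsimonious ingroup topology: ((((Taxon Q,Taxon H),Taxon C),(Taxon T,Taxon N)),Taxon R).
Taxon R is sister to the clade containing all other ingroup taxa, so it is the earliest-diverging (most basal) ingroup lineage.

Taxon R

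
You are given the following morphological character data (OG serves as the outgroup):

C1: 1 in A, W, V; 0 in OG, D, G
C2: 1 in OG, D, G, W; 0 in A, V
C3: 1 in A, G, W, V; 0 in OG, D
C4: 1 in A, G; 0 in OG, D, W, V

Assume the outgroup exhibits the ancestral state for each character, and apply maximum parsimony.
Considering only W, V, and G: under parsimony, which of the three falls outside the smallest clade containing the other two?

G

Character polarity is set by the outgroup: the derived state is whichever differs from the outgroup's state, so for C2 the derived state is '0', and for the remaining characters it is '1'.
Only A, V, and W show the derived state '1' for C1, supporting them as a clade.
C2 (derived state '0') is shared by A and V — a synapomorphy uniting that clade.
C3: derived state '1' in A, G, V, and W only — synapomorphy for {A, G, V, W}.
C4 groups A and G, which is incompatible with the clades supported by the remaining characters; treating it as convergent (homoplasy) costs fewer steps than any alternative tree.
Most parsimonious ingroup topology: ((((A,V),W),G),D).
V and W share a more recent common ancestor with each other than either does with G, so G is the least closely related of the three.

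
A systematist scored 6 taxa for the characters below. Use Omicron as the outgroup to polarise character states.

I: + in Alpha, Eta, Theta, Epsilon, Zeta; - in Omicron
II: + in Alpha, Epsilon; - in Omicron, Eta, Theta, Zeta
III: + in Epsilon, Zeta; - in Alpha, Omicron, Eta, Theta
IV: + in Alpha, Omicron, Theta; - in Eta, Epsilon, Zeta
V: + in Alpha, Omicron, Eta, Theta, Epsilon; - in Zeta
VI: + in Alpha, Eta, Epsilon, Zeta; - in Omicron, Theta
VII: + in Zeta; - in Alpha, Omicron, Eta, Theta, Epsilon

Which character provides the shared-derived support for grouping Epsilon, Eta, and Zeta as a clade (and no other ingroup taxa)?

IV

Character polarity is set by the outgroup: the derived state is whichever differs from the outgroup's state, so for IV, V the derived state is '-', and for the remaining characters it is '+'.
All ingroup taxa share the derived state '+' for I; it defines the ingroup but does not resolve relationships within it.
II (state '+') occurs in Alpha and Epsilon but conflicts with the nesting implied by the other characters — most parsimoniously interpreted as homoplasy.
III (derived state '+') is shared by Epsilon and Zeta — a synapomorphy uniting that clade.
IV: derived state '-' in Epsilon, Eta, and Zeta only — synapomorphy for {Epsilon, Eta, Zeta}.
V (derived state '-') is unique to Zeta (autapomorphy; uninformative for grouping).
VI (derived state '+') is shared by Alpha, Epsilon, Eta, and Zeta — a synapomorphy uniting that clade.
VII: derived state '+' in Zeta only — an autapomorphy, so it tells us nothing about relationships among taxa.
Most parsimonious ingroup topology: (((Eta,(Zeta,Epsilon)),Alpha),Theta).
The clade {Epsilon, Eta, Zeta} is supported by IV: its derived state '-' occurs in exactly those taxa and in no other taxon (including the outgroup).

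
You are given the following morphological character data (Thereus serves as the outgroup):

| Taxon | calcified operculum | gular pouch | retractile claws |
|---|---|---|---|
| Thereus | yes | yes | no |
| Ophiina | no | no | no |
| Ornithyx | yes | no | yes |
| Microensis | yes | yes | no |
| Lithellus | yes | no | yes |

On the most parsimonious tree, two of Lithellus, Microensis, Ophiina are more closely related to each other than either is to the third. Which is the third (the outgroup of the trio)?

Character polarity is set by the outgroup: the derived state is whichever differs from the outgroup's state, so for calcified operculum, gular pouch the derived state is 'no', and for the remaining characters it is 'yes'.
calcified operculum (derived state 'no') is unique to Ophiina (autapomorphy; uninformative for grouping).
Only Lithellus, Ophiina, and Ornithyx show the derived state 'no' for gular pouch, supporting them as a clade.
retractile claws: derived state 'yes' in Lithellus and Ornithyx only — synapomorphy for {Lithellus, Ornithyx}.
Most parsimonious ingroup topology: ((Ophiina,(Ornithyx,Lithellus)),Microensis).
Ophiina and Lithellus share a more recent common ancestor with each other than either does with Microensis, so Microensis is the least closely related of the three.

Microensis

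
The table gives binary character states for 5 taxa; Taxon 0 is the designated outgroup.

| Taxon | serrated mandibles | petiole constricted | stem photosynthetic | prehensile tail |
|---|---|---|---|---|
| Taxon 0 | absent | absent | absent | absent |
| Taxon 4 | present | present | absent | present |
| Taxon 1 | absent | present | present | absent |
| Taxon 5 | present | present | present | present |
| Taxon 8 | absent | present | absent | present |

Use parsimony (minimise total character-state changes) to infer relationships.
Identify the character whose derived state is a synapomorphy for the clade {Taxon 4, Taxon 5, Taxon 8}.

The outgroup has state 'absent' for every character, so 'present' is the derived state throughout.
Only Taxon 4 and Taxon 5 show the derived state 'present' for serrated mandibles, supporting them as a clade.
All ingroup taxa share the derived state 'present' for petiole constricted; it defines the ingroup but does not resolve relationships within it.
stem photosynthetic groups Taxon 1 and Taxon 5, which is incompatible with the clades supported by the remaining characters; treating it as convergent (homoplasy) costs fewer steps than any alternative tree.
prehensile tail (derived state 'present') is shared by Taxon 4, Taxon 5, and Taxon 8 — a synapomorphy uniting that clade.
Most parsimonious ingroup topology: (((Taxon 4,Taxon 5),Taxon 8),Taxon 1).
The clade {Taxon 4, Taxon 5, Taxon 8} is supported by prehensile tail: its derived state 'present' occurs in exactly those taxa and in no other taxon (including the outgroup).

prehensile tail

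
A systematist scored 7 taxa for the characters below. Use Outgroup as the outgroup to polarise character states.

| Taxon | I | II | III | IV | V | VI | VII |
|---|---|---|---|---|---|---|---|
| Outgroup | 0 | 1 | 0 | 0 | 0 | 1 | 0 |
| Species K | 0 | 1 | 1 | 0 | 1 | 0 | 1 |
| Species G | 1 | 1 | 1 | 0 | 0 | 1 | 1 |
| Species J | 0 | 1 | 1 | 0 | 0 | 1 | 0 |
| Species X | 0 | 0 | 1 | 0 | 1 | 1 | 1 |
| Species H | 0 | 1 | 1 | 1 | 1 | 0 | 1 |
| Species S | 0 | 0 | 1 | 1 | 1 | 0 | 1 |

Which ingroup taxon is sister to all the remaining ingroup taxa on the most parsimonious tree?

Character polarity is set by the outgroup: the derived state is whichever differs from the outgroup's state, so for II, VI the derived state is '0', and for the remaining characters it is '1'.
I: derived state '1' in Species G only — an autapomorphy, so it tells us nothing about relationships among taxa.
II groups Species S and Species X, which is incompatible with the clades supported by the remaining characters; treating it as convergent (homoplasy) costs fewer steps than any alternative tree.
All ingroup taxa share the derived state '1' for III; it defines the ingroup but does not resolve relationships within it.
Only Species H and Species S show the derived state '1' for IV, supporting them as a clade.
V (derived state '1') is shared by Species H, Species K, Species S, and Species X — a synapomorphy uniting that clade.
VI: derived state '0' in Species H, Species K, and Species S only — synapomorphy for {Species H, Species K, Species S}.
Only Species G, Species H, Species K, Species S, and Species X show the derived state '1' for VII, supporting them as a clade.
Most parsimonious ingroup topology: ((((Species K,(Species H,Species S)),Species X),Species G),Species J).
Species J is sister to the clade containing all other ingroup taxa, so it is the earliest-diverging (most basal) ingroup lineage.

Species J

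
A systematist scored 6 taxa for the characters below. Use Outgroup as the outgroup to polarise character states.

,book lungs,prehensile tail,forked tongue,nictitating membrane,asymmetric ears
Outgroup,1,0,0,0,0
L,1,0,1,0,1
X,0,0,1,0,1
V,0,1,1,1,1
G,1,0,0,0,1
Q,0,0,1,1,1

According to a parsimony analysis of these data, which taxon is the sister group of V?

Q

Character polarity is set by the outgroup: the derived state is whichever differs from the outgroup's state, so for book lungs the derived state is '0', and for the remaining characters it is '1'.
Only Q, V, and X show the derived state '0' for book lungs, supporting them as a clade.
prehensile tail: derived state '1' in V only — an autapomorphy, so it tells us nothing about relationships among taxa.
forked tongue (derived state '1') is shared by L, Q, V, and X — a synapomorphy uniting that clade.
nictitating membrane: derived state '1' in Q and V only — synapomorphy for {Q, V}.
All ingroup taxa share the derived state '1' for asymmetric ears; it defines the ingroup but does not resolve relationships within it.
Most parsimonious ingroup topology: ((L,(X,(V,Q))),G).
V and Q form a cherry on this tree, so they are sister taxa.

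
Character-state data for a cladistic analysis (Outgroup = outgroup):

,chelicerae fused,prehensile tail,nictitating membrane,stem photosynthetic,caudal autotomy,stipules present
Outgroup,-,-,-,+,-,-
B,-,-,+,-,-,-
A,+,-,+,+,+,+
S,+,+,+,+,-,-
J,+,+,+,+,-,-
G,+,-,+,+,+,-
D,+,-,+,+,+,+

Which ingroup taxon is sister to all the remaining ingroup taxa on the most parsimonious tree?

B

Character polarity is set by the outgroup: the derived state is whichever differs from the outgroup's state, so for stem photosynthetic the derived state is '-', and for the remaining characters it is '+'.
Only A, D, G, J, and S show the derived state '+' for chelicerae fused, supporting them as a clade.
prehensile tail (derived state '+') is shared by J and S — a synapomorphy uniting that clade.
All ingroup taxa share the derived state '+' for nictitating membrane; it defines the ingroup but does not resolve relationships within it.
stem photosynthetic: derived state '-' in B only — an autapomorphy, so it tells us nothing about relationships among taxa.
caudal autotomy (derived state '+') is shared by A, D, and G — a synapomorphy uniting that clade.
stipules present (derived state '+') is shared by A and D — a synapomorphy uniting that clade.
Most parsimonious ingroup topology: (B,(((A,D),G),(S,J))).
B is sister to the clade containing all other ingroup taxa, so it is the earliest-diverging (most basal) ingroup lineage.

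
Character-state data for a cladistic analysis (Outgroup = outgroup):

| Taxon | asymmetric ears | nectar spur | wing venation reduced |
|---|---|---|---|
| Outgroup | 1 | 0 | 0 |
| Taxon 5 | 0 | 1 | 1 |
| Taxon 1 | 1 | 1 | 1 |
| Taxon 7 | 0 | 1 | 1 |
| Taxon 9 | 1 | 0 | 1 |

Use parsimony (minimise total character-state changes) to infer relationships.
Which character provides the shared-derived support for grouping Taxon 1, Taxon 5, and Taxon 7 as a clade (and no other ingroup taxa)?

Character polarity is set by the outgroup: the derived state is whichever differs from the outgroup's state, so for asymmetric ears the derived state is '0', and for the remaining characters it is '1'.
Only Taxon 5 and Taxon 7 show the derived state '0' for asymmetric ears, supporting them as a clade.
nectar spur: derived state '1' in Taxon 1, Taxon 5, and Taxon 7 only — synapomorphy for {Taxon 1, Taxon 5, Taxon 7}.
All ingroup taxa share the derived state '1' for wing venation reduced; it defines the ingroup but does not resolve relationships within it.
Most parsimonious ingroup topology: (((Taxon 5,Taxon 7),Taxon 1),Taxon 9).
The clade {Taxon 1, Taxon 5, Taxon 7} is supported by nectar spur: its derived state '1' occurs in exactly those taxa and in no other taxon (including the outgroup).

nectar spur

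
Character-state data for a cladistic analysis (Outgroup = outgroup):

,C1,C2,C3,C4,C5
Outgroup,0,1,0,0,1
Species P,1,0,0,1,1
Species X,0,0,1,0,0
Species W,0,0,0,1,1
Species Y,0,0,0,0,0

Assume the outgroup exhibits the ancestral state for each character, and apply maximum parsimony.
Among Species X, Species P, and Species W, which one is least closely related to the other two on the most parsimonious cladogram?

Species X

Character polarity is set by the outgroup: the derived state is whichever differs from the outgroup's state, so for C2, C5 the derived state is '0', and for the remaining characters it is '1'.
C1: derived state '1' in Species P only — an autapomorphy, so it tells us nothing about relationships among taxa.
C2 (derived state '0') is shared by all ingroup taxa — unites the whole ingroup.
C3 (derived state '1') is unique to Species X (autapomorphy; uninformative for grouping).
C4: derived state '1' in Species P and Species W only — synapomorphy for {Species P, Species W}.
Only Species X and Species Y show the derived state '0' for C5, supporting them as a clade.
Most parsimonious ingroup topology: ((Species P,Species W),(Species X,Species Y)).
Species P and Species W share a more recent common ancestor with each other than either does with Species X, so Species X is the least closely related of the three.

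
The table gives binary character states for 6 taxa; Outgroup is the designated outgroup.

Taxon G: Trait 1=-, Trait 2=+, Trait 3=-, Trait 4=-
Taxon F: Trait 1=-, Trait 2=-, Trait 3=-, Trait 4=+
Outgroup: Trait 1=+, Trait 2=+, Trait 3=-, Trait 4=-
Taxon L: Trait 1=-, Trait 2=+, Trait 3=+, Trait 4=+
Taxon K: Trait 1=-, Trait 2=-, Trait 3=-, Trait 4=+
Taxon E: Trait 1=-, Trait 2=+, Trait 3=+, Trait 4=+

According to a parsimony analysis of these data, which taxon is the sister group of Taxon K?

Character polarity is set by the outgroup: the derived state is whichever differs from the outgroup's state, so for Trait 1, Trait 2 the derived state is '-', and for the remaining characters it is '+'.
Trait 1 (derived state '-') is shared by all ingroup taxa — unites the whole ingroup.
Trait 2: derived state '-' in Taxon F and Taxon K only — synapomorphy for {Taxon F, Taxon K}.
Trait 3 (derived state '+') is shared by Taxon E and Taxon L — a synapomorphy uniting that clade.
Trait 4: derived state '+' in Taxon E, Taxon F, Taxon K, and Taxon L only — synapomorphy for {Taxon E, Taxon F, Taxon K, Taxon L}.
Most parsimonious ingroup topology: (((Taxon K,Taxon F),(Taxon E,Taxon L)),Taxon G).
Taxon K and Taxon F form a cherry on this tree, so they are sister taxa.

Taxon F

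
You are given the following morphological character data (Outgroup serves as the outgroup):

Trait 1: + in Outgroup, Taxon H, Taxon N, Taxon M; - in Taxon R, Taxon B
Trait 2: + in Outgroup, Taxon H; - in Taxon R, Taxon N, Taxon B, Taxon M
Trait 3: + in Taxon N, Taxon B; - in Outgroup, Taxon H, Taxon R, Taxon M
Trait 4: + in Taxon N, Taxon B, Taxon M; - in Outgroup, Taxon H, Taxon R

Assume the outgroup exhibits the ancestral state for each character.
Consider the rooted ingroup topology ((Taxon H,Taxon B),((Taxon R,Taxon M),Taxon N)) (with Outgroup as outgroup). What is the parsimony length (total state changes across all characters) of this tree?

Map each character onto ((Taxon H,Taxon B),((Taxon R,Taxon M),Taxon N)) (rooted by Outgroup) and count the minimum state changes it requires (Fitch parsimony):
Trait 1: 2; Trait 2: 2; Trait 3: 2; Trait 4: 3.
Total tree length = 9.

9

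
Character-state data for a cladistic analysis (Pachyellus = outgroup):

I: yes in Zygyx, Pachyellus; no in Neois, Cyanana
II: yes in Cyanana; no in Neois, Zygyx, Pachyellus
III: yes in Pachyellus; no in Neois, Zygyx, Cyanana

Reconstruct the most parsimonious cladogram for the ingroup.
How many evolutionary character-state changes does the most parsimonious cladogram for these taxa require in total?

3

Character polarity is set by the outgroup: the derived state is whichever differs from the outgroup's state, so for I, III the derived state is 'no', and for the remaining characters it is 'yes'.
I: derived state 'no' in Cyanana and Neois only — synapomorphy for {Cyanana, Neois}.
II: derived state 'yes' in Cyanana only — an autapomorphy, so it tells us nothing about relationships among taxa.
III (derived state 'no') is shared by all ingroup taxa — unites the whole ingroup.
Most parsimonious ingroup topology: ((Cyanana,Neois),Zygyx).
Changes per character on this tree: I: 1; II: 1; III: 1.
Total = 3.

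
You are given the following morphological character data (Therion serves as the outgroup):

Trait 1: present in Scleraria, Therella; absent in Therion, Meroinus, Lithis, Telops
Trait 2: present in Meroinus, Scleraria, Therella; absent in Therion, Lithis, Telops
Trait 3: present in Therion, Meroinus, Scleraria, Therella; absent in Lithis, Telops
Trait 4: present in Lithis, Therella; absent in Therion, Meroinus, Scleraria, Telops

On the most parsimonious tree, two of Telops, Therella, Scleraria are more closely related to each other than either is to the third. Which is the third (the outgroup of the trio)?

Character polarity is set by the outgroup: the derived state is whichever differs from the outgroup's state, so for Trait 3 the derived state is 'absent', and for the remaining characters it is 'present'.
Only Scleraria and Therella show the derived state 'present' for Trait 1, supporting them as a clade.
Trait 2: derived state 'present' in Meroinus, Scleraria, and Therella only — synapomorphy for {Meroinus, Scleraria, Therella}.
Trait 3 (derived state 'absent') is shared by Lithis and Telops — a synapomorphy uniting that clade.
Trait 4 groups Lithis and Therella, which is incompatible with the clades supported by the remaining characters; treating it as convergent (homoplasy) costs fewer steps than any alternative tree.
Most parsimonious ingroup topology: ((Meroinus,(Scleraria,Therella)),(Lithis,Telops)).
Scleraria and Therella share a more recent common ancestor with each other than either does with Telops, so Telops is the least closely related of the three.

Telops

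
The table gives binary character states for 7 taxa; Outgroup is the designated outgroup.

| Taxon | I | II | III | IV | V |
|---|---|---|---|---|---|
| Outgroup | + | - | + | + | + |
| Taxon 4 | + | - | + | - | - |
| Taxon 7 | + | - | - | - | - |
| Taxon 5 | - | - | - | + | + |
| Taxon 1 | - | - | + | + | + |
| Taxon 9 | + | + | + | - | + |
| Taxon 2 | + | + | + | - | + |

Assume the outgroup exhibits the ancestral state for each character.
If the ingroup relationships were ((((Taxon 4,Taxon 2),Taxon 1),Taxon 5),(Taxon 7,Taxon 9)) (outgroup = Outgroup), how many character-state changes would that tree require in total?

10

Map each character onto ((((Taxon 4,Taxon 2),Taxon 1),Taxon 5),(Taxon 7,Taxon 9)) (rooted by Outgroup) and count the minimum state changes it requires (Fitch parsimony):
I: 2; II: 2; III: 2; IV: 2; V: 2.
Total tree length = 10.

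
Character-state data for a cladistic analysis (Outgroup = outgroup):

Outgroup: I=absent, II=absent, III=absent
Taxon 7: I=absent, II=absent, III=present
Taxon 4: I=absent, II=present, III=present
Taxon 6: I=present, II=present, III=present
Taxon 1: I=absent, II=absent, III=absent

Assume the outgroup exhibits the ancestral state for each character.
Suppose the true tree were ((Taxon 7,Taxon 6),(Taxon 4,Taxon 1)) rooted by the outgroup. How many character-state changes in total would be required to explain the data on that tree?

5

Map each character onto ((Taxon 7,Taxon 6),(Taxon 4,Taxon 1)) (rooted by Outgroup) and count the minimum state changes it requires (Fitch parsimony):
I: 1; II: 2; III: 2.
Total tree length = 5.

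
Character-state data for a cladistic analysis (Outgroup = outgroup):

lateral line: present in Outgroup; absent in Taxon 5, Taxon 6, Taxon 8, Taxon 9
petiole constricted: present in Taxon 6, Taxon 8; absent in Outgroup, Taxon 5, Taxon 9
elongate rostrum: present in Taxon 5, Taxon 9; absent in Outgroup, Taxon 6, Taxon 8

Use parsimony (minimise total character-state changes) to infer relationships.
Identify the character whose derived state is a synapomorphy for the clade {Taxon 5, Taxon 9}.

elongate rostrum

Character polarity is set by the outgroup: the derived state is whichever differs from the outgroup's state, so for lateral line the derived state is 'absent', and for the remaining characters it is 'present'.
lateral line (derived state 'absent') is shared by all ingroup taxa — unites the whole ingroup.
Only Taxon 6 and Taxon 8 show the derived state 'present' for petiole constricted, supporting them as a clade.
elongate rostrum (derived state 'present') is shared by Taxon 5 and Taxon 9 — a synapomorphy uniting that clade.
Most parsimonious ingroup topology: ((Taxon 5,Taxon 9),(Taxon 6,Taxon 8)).
The clade {Taxon 5, Taxon 9} is supported by elongate rostrum: its derived state 'present' occurs in exactly those taxa and in no other taxon (including the outgroup).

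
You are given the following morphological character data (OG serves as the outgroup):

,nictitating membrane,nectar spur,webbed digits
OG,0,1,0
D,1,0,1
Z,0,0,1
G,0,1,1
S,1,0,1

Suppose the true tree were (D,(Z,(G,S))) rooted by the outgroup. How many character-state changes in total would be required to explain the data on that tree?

5

Map each character onto (D,(Z,(G,S))) (rooted by OG) and count the minimum state changes it requires (Fitch parsimony):
nictitating membrane: 2; nectar spur: 2; webbed digits: 1.
Total tree length = 5.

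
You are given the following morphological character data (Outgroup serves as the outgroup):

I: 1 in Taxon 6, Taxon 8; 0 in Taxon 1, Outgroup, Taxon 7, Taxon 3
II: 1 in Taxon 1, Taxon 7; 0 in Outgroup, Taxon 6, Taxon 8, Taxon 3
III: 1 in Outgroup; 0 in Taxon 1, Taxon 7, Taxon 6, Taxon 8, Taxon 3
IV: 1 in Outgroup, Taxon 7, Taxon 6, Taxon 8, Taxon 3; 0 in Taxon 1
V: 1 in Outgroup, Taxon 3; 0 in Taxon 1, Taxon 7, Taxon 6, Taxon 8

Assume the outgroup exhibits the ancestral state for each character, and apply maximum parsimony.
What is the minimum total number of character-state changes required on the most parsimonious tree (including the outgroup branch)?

5

Character polarity is set by the outgroup: the derived state is whichever differs from the outgroup's state, so for III, IV, V the derived state is '0', and for the remaining characters it is '1'.
Only Taxon 6 and Taxon 8 show the derived state '1' for I, supporting them as a clade.
Only Taxon 1 and Taxon 7 show the derived state '1' for II, supporting them as a clade.
All ingroup taxa share the derived state '0' for III; it defines the ingroup but does not resolve relationships within it.
IV (derived state '0') is unique to Taxon 1 (autapomorphy; uninformative for grouping).
V (derived state '0') is shared by Taxon 1, Taxon 6, Taxon 7, and Taxon 8 — a synapomorphy uniting that clade.
Most parsimonious ingroup topology: (Taxon 3,((Taxon 7,Taxon 1),(Taxon 6,Taxon 8))).
Changes per character on this tree: I: 1; II: 1; III: 1; IV: 1; V: 1.
Total = 5.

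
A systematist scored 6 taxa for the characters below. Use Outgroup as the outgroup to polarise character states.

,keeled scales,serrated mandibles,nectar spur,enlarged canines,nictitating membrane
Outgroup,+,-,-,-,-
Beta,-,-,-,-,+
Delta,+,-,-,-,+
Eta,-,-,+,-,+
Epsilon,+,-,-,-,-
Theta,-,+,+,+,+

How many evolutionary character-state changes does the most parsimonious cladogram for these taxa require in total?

Character polarity is set by the outgroup: the derived state is whichever differs from the outgroup's state, so for keeled scales the derived state is '-', and for the remaining characters it is '+'.
keeled scales: derived state '-' in Beta, Eta, and Theta only — synapomorphy for {Beta, Eta, Theta}.
serrated mandibles (derived state '+') is unique to Theta (autapomorphy; uninformative for grouping).
Only Eta and Theta show the derived state '+' for nectar spur, supporting them as a clade.
enlarged canines (derived state '+') is unique to Theta (autapomorphy; uninformative for grouping).
Only Beta, Delta, Eta, and Theta show the derived state '+' for nictitating membrane, supporting them as a clade.
Most parsimonious ingroup topology: (((Beta,(Eta,Theta)),Delta),Epsilon).
Changes per character on this tree: keeled scales: 1; serrated mandibles: 1; nectar spur: 1; enlarged canines: 1; nictitating membrane: 1.
Total = 5.

5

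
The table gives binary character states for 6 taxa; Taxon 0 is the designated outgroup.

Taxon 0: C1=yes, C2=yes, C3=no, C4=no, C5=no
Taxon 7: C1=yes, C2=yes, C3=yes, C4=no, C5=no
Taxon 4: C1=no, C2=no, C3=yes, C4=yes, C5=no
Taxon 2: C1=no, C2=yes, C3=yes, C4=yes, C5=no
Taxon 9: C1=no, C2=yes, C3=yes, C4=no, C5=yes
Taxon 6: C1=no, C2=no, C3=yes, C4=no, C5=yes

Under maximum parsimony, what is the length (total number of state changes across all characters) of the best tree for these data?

6

Character polarity is set by the outgroup: the derived state is whichever differs from the outgroup's state, so for C1, C2 the derived state is 'no', and for the remaining characters it is 'yes'.
C1 (derived state 'no') is shared by Taxon 2, Taxon 4, Taxon 6, and Taxon 9 — a synapomorphy uniting that clade.
C2 groups Taxon 4 and Taxon 6, which is incompatible with the clades supported by the remaining characters; treating it as convergent (homoplasy) costs fewer steps than any alternative tree.
All ingroup taxa share the derived state 'yes' for C3; it defines the ingroup but does not resolve relationships within it.
C4: derived state 'yes' in Taxon 2 and Taxon 4 only — synapomorphy for {Taxon 2, Taxon 4}.
C5: derived state 'yes' in Taxon 6 and Taxon 9 only — synapomorphy for {Taxon 6, Taxon 9}.
Most parsimonious ingroup topology: (Taxon 7,((Taxon 4,Taxon 2),(Taxon 9,Taxon 6))).
Changes per character on this tree: C1: 1; C2: 2; C3: 1; C4: 1; C5: 1.
Total = 6.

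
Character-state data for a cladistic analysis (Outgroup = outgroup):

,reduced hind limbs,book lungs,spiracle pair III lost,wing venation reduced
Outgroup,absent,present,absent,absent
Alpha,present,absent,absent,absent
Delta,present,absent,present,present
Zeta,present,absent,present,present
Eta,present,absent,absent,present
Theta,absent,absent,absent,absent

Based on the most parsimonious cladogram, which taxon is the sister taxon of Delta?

Character polarity is set by the outgroup: the derived state is whichever differs from the outgroup's state, so for book lungs the derived state is 'absent', and for the remaining characters it is 'present'.
reduced hind limbs (derived state 'present') is shared by Alpha, Delta, Eta, and Zeta — a synapomorphy uniting that clade.
book lungs (derived state 'absent') is shared by all ingroup taxa — unites the whole ingroup.
spiracle pair III lost (derived state 'present') is shared by Delta and Zeta — a synapomorphy uniting that clade.
wing venation reduced (derived state 'present') is shared by Delta, Eta, and Zeta — a synapomorphy uniting that clade.
Most parsimonious ingroup topology: ((Alpha,((Delta,Zeta),Eta)),Theta).
Delta and Zeta form a cherry on this tree, so they are sister taxa.

Zeta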